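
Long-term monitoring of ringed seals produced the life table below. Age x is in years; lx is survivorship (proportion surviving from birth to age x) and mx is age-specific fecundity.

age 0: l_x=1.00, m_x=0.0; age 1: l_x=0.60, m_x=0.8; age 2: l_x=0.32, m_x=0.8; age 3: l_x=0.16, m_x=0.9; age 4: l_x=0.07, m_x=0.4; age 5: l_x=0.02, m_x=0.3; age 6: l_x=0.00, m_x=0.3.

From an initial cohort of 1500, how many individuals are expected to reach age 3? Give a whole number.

240

Expected survivors = N0 · l_3 = 1500 × 0.16 = 240 → 240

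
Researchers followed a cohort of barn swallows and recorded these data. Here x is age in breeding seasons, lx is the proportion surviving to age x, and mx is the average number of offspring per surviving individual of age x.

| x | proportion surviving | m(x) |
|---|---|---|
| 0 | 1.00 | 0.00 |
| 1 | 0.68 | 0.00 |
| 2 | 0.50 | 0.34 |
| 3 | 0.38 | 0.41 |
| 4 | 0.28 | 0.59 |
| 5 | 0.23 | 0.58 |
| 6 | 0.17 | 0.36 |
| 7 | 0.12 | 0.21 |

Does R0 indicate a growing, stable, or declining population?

R0 = Σ lx·mx = 0 + 0 + 0.17 + 0.1558 + 0.1652 + 0.1334 + 0.0612 + 0.0252 = 0.7108
R0 < 1, so the population is declining.

declining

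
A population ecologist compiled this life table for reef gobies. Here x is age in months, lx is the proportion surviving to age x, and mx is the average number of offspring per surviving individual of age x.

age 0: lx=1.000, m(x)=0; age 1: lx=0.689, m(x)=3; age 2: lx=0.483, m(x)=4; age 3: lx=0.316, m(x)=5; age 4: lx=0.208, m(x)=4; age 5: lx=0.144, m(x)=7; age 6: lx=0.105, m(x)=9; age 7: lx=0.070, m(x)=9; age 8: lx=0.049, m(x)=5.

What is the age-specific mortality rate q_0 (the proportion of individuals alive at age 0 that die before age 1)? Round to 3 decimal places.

q_0 = (l_0 − l_1) / l_0 = (1 − 0.689) / 1
     = 0.311 / 1 = 0.311 → 0.311

0.311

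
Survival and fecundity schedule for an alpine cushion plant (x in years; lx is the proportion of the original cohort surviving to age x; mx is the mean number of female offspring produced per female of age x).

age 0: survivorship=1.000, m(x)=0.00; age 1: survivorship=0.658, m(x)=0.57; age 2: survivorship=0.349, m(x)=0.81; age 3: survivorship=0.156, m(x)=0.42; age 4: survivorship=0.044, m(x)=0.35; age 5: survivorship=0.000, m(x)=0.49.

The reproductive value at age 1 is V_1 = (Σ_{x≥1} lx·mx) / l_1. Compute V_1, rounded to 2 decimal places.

1.12

lx·mx for x ≥ 1: 0.37506, 0.28269, 0.06552, 0.0154, 0 → sum = 0.73867
V_1 = 0.73867 / l_1 = 0.73867 / 0.658 = 1.122599… → 1.12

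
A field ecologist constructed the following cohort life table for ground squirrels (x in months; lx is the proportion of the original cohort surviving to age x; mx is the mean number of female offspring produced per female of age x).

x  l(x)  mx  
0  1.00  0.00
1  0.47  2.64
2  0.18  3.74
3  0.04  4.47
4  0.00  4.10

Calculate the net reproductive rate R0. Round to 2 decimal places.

lx·mx by age: 0, 1.2408, 0.6732, 0.1788, 0
R0 = Σ lx·mx = 2.0928 → 2.09

2.09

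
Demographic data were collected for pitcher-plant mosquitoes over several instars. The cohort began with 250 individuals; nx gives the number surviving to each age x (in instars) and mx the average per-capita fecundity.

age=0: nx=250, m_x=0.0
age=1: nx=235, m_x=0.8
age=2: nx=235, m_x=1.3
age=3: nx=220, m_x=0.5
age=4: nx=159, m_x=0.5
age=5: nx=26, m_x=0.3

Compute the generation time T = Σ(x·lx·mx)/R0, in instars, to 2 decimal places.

lx = nx/n0 = nx/250: 1, 0.94, 0.94, 0.88, 0.636, 0.104
lx·mx: 0, 0.752, 1.222, 0.44, 0.318, 0.0312 → R0 = 2.7632
x·lx·mx: 0, 0.752, 2.444, 1.32, 1.272, 0.156 → Σ = 5.944
T = 5.944 / 2.7632 = 2.151129… → 2.15

2.15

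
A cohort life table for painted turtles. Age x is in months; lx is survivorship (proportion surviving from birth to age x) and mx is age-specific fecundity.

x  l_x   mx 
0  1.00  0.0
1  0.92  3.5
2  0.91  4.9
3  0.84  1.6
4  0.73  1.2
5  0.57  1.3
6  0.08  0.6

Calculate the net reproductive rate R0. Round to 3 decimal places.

lx·mx by age: 0, 3.22, 4.459, 1.344, 0.876, 0.741, 0.048
R0 = Σ lx·mx = 10.688 → 10.688

10.688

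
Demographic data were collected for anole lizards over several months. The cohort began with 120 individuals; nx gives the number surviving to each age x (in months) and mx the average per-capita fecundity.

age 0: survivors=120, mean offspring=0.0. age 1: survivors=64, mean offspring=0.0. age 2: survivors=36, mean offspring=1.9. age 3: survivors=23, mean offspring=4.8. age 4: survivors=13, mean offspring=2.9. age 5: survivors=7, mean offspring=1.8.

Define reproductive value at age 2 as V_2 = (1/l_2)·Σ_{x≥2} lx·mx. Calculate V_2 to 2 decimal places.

6.36

lx = nx/n0 = nx/120: 1, 0.53333…, 0.3, 0.19167…, 0.10833…, 0.05833…
lx·mx for x ≥ 2: 0.57, 0.92…, 0.314167…, 0.105… → sum = 1.909167…
V_2 = 1.909167… / l_2 = 1.909167… / 0.3 = 6.363889… → 6.36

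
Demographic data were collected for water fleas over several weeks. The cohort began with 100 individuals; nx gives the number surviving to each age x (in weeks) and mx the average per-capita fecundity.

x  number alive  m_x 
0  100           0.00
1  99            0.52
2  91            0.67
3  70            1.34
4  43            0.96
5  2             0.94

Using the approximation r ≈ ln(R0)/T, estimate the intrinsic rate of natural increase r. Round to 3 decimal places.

0.362

lx = nx/n0 = nx/100: 1, 0.99, 0.91, 0.7, 0.43, 0.02
R0 = Σ lx·mx = 0 + 0.5148 + 0.6097 + 0.938 + 0.4128 + 0.0188 = 2.4941
Σ x·lx·mx = 6.2934; T = 6.2934/2.4941 = 2.52332…
r ≈ ln(R0)/T = ln(2.4941)/2.52332… = 0.36219… → 0.362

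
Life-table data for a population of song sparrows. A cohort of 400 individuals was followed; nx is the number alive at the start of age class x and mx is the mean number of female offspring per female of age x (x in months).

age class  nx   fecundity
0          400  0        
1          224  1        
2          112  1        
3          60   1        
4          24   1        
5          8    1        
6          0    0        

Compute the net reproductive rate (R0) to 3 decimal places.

1.070

lx = nx/n0 = nx/400: 1, 0.56, 0.28, 0.15, 0.06, 0.02, 0
lx·mx by age: 0, 0.56, 0.28, 0.15, 0.06, 0.02, 0
R0 = Σ lx·mx = 1.07 → 1.070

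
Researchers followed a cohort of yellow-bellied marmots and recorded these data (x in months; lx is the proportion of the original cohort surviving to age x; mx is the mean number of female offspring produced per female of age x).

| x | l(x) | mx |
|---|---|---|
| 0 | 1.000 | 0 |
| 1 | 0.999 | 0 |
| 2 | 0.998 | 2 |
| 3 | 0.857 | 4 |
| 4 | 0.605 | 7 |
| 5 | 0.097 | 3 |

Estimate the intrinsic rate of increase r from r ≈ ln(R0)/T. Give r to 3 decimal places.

0.700

R0 = Σ lx·mx = 0 + 0 + 1.996 + 3.428 + 4.235 + 0.291 = 9.95
Σ x·lx·mx = 32.671; T = 32.671/9.95 = 3.28352…
r ≈ ln(R0)/T = ln(9.95)/3.28352… = 0.69973… → 0.700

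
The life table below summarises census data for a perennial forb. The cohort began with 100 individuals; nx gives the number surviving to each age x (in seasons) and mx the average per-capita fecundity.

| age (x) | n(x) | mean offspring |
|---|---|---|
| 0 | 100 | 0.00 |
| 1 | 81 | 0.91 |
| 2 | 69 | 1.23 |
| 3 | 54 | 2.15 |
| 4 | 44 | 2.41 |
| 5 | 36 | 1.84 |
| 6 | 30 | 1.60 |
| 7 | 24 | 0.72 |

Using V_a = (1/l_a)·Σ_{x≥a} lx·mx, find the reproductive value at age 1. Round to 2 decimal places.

6.32

lx = nx/n0 = nx/100: 1, 0.81, 0.69, 0.54, 0.44, 0.36, 0.3, 0.24
lx·mx for x ≥ 1: 0.7371, 0.8487, 1.161, 1.0604, 0.6624, 0.48, 0.1728 → sum = 5.1224
V_1 = 5.1224 / l_1 = 5.1224 / 0.81 = 6.323951… → 6.32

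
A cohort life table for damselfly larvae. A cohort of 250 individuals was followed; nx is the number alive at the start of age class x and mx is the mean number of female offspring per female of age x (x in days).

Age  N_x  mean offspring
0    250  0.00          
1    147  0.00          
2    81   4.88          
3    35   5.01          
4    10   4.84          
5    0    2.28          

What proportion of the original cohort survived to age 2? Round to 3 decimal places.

0.324

l_2 = n_2/n_0 = 81/250 = 0.324 → 0.324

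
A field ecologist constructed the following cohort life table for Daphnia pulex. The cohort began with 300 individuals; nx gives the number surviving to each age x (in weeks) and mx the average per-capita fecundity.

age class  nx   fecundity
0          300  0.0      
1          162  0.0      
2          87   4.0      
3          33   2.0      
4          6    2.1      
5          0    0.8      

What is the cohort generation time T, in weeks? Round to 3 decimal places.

lx = nx/n0 = nx/300: 1, 0.54, 0.29, 0.11, 0.02, 0
lx·mx: 0, 0, 1.16, 0.22, 0.042, 0 → R0 = 1.422
x·lx·mx: 0, 0, 2.32, 0.66, 0.168, 0 → Σ = 3.148
T = 3.148 / 1.422 = 2.213783… → 2.214

2.214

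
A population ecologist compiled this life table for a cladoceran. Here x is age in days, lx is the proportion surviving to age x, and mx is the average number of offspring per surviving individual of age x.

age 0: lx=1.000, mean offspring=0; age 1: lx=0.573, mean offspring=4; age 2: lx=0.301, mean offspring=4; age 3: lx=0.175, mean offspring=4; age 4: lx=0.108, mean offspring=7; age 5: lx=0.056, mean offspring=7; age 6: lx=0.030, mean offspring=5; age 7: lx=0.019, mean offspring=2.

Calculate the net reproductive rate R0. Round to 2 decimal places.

5.53

lx·mx by age: 0, 2.292, 1.204, 0.7, 0.756, 0.392, 0.15, 0.038
R0 = Σ lx·mx = 5.532 → 5.53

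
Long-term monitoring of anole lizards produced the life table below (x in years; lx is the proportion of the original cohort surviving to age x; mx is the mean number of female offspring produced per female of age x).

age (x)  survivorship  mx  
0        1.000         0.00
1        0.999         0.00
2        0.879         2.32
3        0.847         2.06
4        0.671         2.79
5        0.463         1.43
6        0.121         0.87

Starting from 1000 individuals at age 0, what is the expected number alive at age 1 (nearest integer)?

Expected survivors = N0 · l_1 = 1000 × 0.999 = 999 → 999

999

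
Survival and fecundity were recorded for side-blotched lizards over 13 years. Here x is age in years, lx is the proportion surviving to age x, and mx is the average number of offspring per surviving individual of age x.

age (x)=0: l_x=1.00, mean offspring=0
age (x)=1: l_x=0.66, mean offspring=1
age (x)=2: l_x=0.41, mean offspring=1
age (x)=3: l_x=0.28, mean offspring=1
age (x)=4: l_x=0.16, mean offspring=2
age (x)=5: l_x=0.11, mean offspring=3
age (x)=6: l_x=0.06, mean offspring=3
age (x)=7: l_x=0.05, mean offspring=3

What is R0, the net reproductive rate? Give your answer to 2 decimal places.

lx·mx by age: 0, 0.66, 0.41, 0.28, 0.32, 0.33, 0.18, 0.15
R0 = Σ lx·mx = 2.33 → 2.33

2.33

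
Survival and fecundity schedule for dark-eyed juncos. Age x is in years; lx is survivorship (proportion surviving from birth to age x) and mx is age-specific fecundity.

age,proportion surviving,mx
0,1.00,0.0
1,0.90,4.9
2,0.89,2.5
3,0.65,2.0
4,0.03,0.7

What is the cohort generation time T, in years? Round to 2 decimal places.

1.61

lx·mx: 0, 4.41, 2.225, 1.3, 0.021 → R0 = 7.956
x·lx·mx: 0, 4.41, 4.45, 3.9, 0.084 → Σ = 12.844
T = 12.844 / 7.956 = 1.614379… → 1.61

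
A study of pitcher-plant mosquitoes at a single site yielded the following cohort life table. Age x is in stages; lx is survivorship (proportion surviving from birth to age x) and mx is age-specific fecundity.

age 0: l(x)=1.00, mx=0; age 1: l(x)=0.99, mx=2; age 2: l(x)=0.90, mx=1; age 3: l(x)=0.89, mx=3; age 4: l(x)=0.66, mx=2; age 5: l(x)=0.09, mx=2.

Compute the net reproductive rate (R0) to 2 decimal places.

7.05

lx·mx by age: 0, 1.98, 0.9, 2.67, 1.32, 0.18
R0 = Σ lx·mx = 7.05 → 7.05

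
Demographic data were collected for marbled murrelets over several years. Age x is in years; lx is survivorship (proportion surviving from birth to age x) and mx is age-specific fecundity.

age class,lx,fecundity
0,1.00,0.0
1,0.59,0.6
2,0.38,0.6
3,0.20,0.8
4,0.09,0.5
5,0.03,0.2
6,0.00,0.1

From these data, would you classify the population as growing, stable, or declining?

declining

R0 = Σ lx·mx = 0 + 0.354 + 0.228 + 0.16 + 0.045 + 0.006 + 0 = 0.793
R0 < 1, so the population is declining.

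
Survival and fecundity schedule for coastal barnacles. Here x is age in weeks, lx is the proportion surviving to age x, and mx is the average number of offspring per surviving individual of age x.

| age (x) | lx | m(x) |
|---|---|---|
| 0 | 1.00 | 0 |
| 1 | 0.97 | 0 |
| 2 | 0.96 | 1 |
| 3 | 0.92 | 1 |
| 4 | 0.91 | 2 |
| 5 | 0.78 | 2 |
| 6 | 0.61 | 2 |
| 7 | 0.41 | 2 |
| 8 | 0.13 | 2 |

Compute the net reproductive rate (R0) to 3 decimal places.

7.560

lx·mx by age: 0, 0, 0.96, 0.92, 1.82, 1.56, 1.22, 0.82, 0.26
R0 = Σ lx·mx = 7.56 → 7.560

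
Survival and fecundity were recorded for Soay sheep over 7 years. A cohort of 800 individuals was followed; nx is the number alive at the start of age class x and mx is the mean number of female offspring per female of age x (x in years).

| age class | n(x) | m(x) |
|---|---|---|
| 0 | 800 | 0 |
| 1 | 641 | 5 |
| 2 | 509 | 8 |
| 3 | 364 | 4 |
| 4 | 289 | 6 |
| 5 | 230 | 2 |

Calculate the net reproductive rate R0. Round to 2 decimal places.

lx = nx/n0 = nx/800: 1, 0.80125, 0.63625, 0.455, 0.36125, 0.2875
lx·mx by age: 0, 4.00625, 5.09, 1.82, 2.1675, 0.575
R0 = Σ lx·mx = 13.65875 → 13.66

13.66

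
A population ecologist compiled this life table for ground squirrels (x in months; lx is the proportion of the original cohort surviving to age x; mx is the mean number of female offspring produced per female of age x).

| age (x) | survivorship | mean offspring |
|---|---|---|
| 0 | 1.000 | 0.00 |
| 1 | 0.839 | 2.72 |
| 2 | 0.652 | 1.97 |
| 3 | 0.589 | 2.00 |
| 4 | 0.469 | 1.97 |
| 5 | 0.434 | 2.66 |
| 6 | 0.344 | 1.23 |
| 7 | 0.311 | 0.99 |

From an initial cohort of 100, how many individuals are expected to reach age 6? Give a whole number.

Expected survivors = N0 · l_6 = 100 × 0.344 = 34.4 → 34

34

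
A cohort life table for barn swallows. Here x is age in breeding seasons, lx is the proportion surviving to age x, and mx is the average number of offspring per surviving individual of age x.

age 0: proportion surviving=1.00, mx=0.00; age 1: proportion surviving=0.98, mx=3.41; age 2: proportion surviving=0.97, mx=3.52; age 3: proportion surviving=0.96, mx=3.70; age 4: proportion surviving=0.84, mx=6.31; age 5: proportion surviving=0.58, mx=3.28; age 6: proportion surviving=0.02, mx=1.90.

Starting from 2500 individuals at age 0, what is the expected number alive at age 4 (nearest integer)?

2100

Expected survivors = N0 · l_4 = 2500 × 0.84 = 2100 → 2100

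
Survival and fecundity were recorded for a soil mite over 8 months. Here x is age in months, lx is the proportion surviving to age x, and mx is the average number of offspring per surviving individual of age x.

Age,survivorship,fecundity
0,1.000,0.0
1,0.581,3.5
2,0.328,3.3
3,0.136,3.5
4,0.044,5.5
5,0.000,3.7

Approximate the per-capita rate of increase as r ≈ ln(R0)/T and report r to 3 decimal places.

R0 = Σ lx·mx = 0 + 2.0335 + 1.0824 + 0.476 + 0.242 + 0 = 3.8339
Σ x·lx·mx = 6.5943; T = 6.5943/3.8339 = 1.72…
r ≈ ln(R0)/T = ln(3.8339)/1.72… = 0.78133… → 0.781

0.781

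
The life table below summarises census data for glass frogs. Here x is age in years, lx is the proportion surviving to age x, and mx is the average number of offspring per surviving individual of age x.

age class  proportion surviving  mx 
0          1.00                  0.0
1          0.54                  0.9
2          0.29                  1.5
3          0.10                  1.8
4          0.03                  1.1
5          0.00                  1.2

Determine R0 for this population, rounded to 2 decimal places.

1.13

lx·mx by age: 0, 0.486, 0.435, 0.18, 0.033, 0
R0 = Σ lx·mx = 1.134 → 1.13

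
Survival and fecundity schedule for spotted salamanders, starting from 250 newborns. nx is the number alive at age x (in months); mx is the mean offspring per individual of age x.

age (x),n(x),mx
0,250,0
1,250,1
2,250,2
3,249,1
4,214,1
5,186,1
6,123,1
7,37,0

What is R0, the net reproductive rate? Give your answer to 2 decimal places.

6.09

lx = nx/n0 = nx/250: 1, 1, 1, 0.996, 0.856, 0.744, 0.492, 0.148
lx·mx by age: 0, 1, 2, 0.996, 0.856, 0.744, 0.492, 0
R0 = Σ lx·mx = 6.088 → 6.09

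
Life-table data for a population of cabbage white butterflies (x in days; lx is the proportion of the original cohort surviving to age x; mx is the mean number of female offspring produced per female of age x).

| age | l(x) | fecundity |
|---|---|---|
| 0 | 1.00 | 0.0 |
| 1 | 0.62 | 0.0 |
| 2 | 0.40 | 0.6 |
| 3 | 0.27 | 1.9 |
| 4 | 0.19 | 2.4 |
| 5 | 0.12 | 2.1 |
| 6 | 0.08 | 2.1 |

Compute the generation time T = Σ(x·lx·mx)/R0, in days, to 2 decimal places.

3.75

lx·mx: 0, 0, 0.24, 0.513, 0.456, 0.252, 0.168 → R0 = 1.629
x·lx·mx: 0, 0, 0.48, 1.539, 1.824, 1.26, 1.008 → Σ = 6.111
T = 6.111 / 1.629 = 3.751381… → 3.75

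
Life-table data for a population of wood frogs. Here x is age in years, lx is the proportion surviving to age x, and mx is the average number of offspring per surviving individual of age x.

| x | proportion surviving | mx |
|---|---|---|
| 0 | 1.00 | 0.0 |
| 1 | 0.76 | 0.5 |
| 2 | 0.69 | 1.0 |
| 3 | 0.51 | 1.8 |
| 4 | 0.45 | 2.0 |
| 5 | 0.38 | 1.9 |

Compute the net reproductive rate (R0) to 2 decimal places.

lx·mx by age: 0, 0.38, 0.69, 0.918, 0.9, 0.722
R0 = Σ lx·mx = 3.61 → 3.61

3.61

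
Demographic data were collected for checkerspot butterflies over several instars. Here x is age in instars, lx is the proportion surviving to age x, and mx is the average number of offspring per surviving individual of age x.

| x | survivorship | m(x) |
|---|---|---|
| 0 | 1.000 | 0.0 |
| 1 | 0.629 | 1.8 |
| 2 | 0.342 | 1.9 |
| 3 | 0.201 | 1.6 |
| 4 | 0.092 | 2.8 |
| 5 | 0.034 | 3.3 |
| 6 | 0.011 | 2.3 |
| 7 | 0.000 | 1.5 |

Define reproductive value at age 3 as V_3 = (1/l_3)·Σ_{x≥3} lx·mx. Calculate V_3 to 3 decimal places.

lx·mx for x ≥ 3: 0.3216, 0.2576, 0.1122, 0.0253, 0 → sum = 0.7167
V_3 = 0.7167 / l_3 = 0.7167 / 0.201 = 3.565672… → 3.566

3.566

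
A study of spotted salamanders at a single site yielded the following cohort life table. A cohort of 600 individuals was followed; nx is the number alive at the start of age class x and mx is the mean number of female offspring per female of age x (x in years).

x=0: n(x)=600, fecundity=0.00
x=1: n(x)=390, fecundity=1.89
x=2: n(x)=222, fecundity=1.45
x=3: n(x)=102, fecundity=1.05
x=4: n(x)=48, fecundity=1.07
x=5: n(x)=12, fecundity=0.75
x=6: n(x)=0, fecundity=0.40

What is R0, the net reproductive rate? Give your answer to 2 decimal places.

lx = nx/n0 = nx/600: 1, 0.65, 0.37, 0.17, 0.08, 0.02, 0
lx·mx by age: 0, 1.2285, 0.5365, 0.1785, 0.0856, 0.015, 0
R0 = Σ lx·mx = 2.0441 → 2.04

2.04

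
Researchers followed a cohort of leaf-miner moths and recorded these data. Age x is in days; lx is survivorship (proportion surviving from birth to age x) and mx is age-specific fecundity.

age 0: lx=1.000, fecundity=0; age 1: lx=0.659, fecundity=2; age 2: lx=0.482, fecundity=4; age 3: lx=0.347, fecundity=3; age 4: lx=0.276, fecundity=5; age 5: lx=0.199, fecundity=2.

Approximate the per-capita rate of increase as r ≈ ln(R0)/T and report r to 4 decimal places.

0.6916

R0 = Σ lx·mx = 0 + 1.318 + 1.928 + 1.041 + 1.38 + 0.398 = 6.065
Σ x·lx·mx = 15.807; T = 15.807/6.065 = 2.60627…
r ≈ ln(R0)/T = ln(6.065)/2.60627… = 0.691616… → 0.6916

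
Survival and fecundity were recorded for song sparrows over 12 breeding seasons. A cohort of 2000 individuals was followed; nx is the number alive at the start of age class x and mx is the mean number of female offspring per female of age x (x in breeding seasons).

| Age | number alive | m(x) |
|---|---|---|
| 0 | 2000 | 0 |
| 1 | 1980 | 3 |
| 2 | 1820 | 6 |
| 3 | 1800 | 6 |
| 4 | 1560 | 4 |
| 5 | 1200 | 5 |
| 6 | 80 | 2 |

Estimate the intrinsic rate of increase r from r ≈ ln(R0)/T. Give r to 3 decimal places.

lx = nx/n0 = nx/2000: 1, 0.99, 0.91, 0.9, 0.78, 0.6, 0.04
R0 = Σ lx·mx = 0 + 2.97 + 5.46 + 5.4 + 3.12 + 3 + 0.08 = 20.03
Σ x·lx·mx = 58.05; T = 58.05/20.03 = 2.89815…
r ≈ ln(R0)/T = ln(20.03)/2.89815… = 1.03419… → 1.034

1.034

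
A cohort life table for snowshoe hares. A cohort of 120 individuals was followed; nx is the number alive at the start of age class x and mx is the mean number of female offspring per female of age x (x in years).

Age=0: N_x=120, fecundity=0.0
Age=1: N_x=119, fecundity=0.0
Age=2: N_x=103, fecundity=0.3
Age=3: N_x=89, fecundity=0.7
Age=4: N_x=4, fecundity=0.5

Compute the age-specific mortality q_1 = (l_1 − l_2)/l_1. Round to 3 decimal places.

0.134

lx = nx/n0 = nx/120: 1, 0.99167…, 0.85833…, 0.74167…, 0.03333…
q_1 = (l_1 − l_2) / l_1 = (0.991667… − 0.858333…) / 0.991667…
     = 0.133333… / 0.991667… = 0.134454… → 0.134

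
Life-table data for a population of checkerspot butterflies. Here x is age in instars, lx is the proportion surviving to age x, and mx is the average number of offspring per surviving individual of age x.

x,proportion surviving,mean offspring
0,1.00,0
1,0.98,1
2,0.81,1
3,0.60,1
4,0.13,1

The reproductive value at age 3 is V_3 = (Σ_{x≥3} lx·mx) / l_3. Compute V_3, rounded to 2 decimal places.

lx·mx for x ≥ 3: 0.6, 0.13 → sum = 0.73
V_3 = 0.73 / l_3 = 0.73 / 0.6 = 1.216667… → 1.22

1.22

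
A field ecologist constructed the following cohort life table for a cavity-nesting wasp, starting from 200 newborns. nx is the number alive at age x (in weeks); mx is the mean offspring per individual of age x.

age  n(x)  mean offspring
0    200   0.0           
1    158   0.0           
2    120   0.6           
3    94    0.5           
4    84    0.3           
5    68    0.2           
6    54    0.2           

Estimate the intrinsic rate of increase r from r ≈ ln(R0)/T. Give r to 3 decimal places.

lx = nx/n0 = nx/200: 1, 0.79, 0.6, 0.47, 0.42, 0.34, 0.27
R0 = Σ lx·mx = 0 + 0 + 0.36 + 0.235 + 0.126 + 0.068 + 0.054 = 0.843
Σ x·lx·mx = 2.593; T = 2.593/0.843 = 3.07592…
r ≈ ln(R0)/T = ln(0.843)/3.07592… = -0.05552… → -0.056

-0.056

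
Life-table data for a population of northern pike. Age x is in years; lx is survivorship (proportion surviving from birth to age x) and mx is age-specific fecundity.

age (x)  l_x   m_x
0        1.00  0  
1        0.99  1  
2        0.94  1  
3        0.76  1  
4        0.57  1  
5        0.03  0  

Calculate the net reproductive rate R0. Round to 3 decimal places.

3.260

lx·mx by age: 0, 0.99, 0.94, 0.76, 0.57, 0
R0 = Σ lx·mx = 3.26 → 3.260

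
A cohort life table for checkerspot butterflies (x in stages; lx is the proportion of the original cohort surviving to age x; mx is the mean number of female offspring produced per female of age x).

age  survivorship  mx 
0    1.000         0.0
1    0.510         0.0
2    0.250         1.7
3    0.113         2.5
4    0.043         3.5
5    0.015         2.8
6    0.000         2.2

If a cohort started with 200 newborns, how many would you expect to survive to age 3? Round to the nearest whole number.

23

Expected survivors = N0 · l_3 = 200 × 0.113 = 22.6 → 23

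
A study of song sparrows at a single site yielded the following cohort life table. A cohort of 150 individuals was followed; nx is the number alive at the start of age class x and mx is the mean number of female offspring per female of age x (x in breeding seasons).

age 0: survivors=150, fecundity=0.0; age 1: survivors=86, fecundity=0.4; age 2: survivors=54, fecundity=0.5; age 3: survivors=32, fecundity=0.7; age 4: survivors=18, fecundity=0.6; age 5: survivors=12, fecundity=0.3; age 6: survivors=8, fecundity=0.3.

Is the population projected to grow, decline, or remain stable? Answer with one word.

lx = nx/n0 = nx/150: 1, 0.57333…, 0.36, 0.21333…, 0.12, 0.08, 0.05333…
R0 = Σ lx·mx = 0 + 0.229333… + 0.18 + 0.149333… + 0.072 + 0.024 + 0.016… = 0.670667…
R0 < 1, so the population is declining.

declining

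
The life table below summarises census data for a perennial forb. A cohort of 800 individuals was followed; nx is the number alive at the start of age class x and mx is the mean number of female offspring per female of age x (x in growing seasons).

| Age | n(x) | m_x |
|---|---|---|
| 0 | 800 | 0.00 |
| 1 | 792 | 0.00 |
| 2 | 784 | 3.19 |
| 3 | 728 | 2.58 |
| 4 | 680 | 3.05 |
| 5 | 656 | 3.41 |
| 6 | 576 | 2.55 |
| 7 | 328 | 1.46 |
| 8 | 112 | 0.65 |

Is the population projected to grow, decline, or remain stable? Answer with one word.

lx = nx/n0 = nx/800: 1, 0.99, 0.98, 0.91, 0.85, 0.82, 0.72, 0.41, 0.14
R0 = Σ lx·mx = 0 + 0 + 3.1262 + 2.3478 + 2.5925 + 2.7962 + 1.836 + 0.5986 + 0.091 = 13.3883
R0 > 1, so the population is growing.

growing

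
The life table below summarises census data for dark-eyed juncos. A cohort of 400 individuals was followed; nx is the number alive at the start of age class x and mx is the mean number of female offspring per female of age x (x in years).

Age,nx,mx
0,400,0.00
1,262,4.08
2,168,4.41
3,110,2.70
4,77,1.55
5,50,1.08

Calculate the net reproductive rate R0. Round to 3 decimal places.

5.700

lx = nx/n0 = nx/400: 1, 0.655, 0.42, 0.275, 0.1925, 0.125
lx·mx by age: 0, 2.6724, 1.8522, 0.7425, 0.298375, 0.135
R0 = Σ lx·mx = 5.700475 → 5.700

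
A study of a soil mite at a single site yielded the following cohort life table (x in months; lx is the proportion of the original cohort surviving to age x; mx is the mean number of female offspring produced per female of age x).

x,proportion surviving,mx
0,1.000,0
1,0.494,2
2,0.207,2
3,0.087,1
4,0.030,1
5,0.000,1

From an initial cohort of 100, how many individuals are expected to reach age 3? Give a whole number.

Expected survivors = N0 · l_3 = 100 × 0.087 = 8.7 → 9

9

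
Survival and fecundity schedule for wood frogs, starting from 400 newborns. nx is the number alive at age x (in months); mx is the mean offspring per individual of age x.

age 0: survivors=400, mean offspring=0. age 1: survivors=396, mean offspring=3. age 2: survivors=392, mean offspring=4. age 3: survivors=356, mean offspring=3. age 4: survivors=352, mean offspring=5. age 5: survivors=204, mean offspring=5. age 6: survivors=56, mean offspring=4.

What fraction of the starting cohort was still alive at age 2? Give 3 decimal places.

l_2 = n_2/n_0 = 392/400 = 0.98 → 0.980

0.980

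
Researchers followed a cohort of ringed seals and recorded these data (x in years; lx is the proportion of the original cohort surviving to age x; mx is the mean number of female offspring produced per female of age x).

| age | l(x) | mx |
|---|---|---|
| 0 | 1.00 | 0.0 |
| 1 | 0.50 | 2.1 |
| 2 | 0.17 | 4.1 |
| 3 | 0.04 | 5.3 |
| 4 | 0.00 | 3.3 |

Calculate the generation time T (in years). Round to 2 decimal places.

lx·mx: 0, 1.05, 0.697, 0.212, 0 → R0 = 1.959
x·lx·mx: 0, 1.05, 1.394, 0.636, 0 → Σ = 3.08
T = 3.08 / 1.959 = 1.572231… → 1.57

1.57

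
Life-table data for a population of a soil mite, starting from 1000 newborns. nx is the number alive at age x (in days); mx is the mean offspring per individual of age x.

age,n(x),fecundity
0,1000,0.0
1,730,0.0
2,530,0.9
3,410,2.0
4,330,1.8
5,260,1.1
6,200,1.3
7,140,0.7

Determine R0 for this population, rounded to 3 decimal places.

lx = nx/n0 = nx/1000: 1, 0.73, 0.53, 0.41, 0.33, 0.26, 0.2, 0.14
lx·mx by age: 0, 0, 0.477, 0.82, 0.594, 0.286, 0.26, 0.098
R0 = Σ lx·mx = 2.535 → 2.535

2.535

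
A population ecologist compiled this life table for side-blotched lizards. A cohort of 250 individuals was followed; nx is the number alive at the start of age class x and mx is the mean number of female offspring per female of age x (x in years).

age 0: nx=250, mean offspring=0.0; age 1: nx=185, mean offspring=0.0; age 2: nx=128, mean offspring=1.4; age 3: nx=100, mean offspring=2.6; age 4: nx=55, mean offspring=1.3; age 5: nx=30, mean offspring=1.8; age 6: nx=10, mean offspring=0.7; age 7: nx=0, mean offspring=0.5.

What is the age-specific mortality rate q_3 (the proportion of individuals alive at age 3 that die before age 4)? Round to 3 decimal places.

0.450

lx = nx/n0 = nx/250: 1, 0.74, 0.512, 0.4, 0.22, 0.12, 0.04, 0
q_3 = (l_3 − l_4) / l_3 = (0.4 − 0.22) / 0.4
     = 0.18 / 0.4 = 0.45 → 0.450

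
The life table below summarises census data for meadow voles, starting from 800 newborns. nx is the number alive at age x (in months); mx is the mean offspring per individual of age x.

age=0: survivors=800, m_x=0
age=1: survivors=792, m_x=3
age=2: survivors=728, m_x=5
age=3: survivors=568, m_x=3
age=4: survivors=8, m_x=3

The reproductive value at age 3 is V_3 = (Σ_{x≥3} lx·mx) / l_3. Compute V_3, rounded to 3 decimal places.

3.042

lx = nx/n0 = nx/800: 1, 0.99, 0.91, 0.71, 0.01
lx·mx for x ≥ 3: 2.13, 0.03 → sum = 2.16
V_3 = 2.16 / l_3 = 2.16 / 0.71 = 3.042254… → 3.042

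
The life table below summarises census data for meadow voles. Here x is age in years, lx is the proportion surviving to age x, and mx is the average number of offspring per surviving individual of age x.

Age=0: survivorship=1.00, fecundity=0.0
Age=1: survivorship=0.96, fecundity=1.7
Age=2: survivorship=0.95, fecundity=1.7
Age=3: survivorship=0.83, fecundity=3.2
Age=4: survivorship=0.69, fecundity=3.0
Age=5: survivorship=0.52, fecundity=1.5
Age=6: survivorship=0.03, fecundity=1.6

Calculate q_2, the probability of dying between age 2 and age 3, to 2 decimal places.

0.13

q_2 = (l_2 − l_3) / l_2 = (0.95 − 0.83) / 0.95
     = 0.12 / 0.95 = 0.126316… → 0.13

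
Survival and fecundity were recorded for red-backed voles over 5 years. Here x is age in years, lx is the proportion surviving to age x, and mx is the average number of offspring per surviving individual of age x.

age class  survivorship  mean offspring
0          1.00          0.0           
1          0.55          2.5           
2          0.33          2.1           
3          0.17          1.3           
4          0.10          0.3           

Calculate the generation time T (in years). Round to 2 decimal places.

1.53

lx·mx: 0, 1.375, 0.693, 0.221, 0.03 → R0 = 2.319
x·lx·mx: 0, 1.375, 1.386, 0.663, 0.12 → Σ = 3.544
T = 3.544 / 2.319 = 1.528245… → 1.53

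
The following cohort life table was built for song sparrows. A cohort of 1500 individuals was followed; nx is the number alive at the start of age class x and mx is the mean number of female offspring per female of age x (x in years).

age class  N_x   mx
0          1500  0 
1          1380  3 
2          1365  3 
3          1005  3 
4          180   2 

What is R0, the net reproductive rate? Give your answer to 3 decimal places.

7.740

lx = nx/n0 = nx/1500: 1, 0.92, 0.91, 0.67, 0.12
lx·mx by age: 0, 2.76, 2.73, 2.01, 0.24
R0 = Σ lx·mx = 7.74 → 7.740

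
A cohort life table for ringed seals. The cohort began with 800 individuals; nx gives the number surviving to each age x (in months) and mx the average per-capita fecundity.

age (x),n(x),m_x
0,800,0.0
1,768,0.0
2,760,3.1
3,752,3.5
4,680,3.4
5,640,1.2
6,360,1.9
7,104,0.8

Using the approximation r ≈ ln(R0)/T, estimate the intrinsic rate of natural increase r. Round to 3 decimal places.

0.698

lx = nx/n0 = nx/800: 1, 0.96, 0.95, 0.94, 0.85, 0.8, 0.45, 0.13
R0 = Σ lx·mx = 0 + 0 + 2.945 + 3.29 + 2.89 + 0.96 + 0.855 + 0.104 = 11.044
Σ x·lx·mx = 37.978; T = 37.978/11.044 = 3.43879…
r ≈ ln(R0)/T = ln(11.044)/3.43879… = 0.69847… → 0.698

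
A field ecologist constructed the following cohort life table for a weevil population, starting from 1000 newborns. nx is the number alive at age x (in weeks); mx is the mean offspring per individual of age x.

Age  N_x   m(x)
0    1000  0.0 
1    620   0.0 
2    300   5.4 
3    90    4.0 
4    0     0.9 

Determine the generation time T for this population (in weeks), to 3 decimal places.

lx = nx/n0 = nx/1000: 1, 0.62, 0.3, 0.09, 0
lx·mx: 0, 0, 1.62, 0.36, 0 → R0 = 1.98
x·lx·mx: 0, 0, 3.24, 1.08, 0 → Σ = 4.32
T = 4.32 / 1.98 = 2.181818… → 2.182

2.182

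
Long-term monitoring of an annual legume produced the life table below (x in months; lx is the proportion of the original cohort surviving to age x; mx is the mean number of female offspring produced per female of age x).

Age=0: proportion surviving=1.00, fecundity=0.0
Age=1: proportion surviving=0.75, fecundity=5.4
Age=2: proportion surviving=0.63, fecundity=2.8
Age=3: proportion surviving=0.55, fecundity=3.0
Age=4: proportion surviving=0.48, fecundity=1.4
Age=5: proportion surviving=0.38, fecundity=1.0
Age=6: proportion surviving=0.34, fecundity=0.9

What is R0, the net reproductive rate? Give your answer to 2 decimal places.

8.82

lx·mx by age: 0, 4.05, 1.764, 1.65, 0.672, 0.38, 0.306
R0 = Σ lx·mx = 8.822 → 8.82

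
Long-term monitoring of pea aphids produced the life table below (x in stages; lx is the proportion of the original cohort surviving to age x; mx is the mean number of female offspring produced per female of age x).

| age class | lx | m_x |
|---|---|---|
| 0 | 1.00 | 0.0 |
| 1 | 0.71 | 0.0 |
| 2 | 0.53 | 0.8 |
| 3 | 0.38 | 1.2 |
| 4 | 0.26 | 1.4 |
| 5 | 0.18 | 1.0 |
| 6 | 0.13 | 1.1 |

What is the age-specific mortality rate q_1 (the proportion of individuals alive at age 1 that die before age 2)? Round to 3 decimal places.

0.254

q_1 = (l_1 − l_2) / l_1 = (0.71 − 0.53) / 0.71
     = 0.18 / 0.71 = 0.253521… → 0.254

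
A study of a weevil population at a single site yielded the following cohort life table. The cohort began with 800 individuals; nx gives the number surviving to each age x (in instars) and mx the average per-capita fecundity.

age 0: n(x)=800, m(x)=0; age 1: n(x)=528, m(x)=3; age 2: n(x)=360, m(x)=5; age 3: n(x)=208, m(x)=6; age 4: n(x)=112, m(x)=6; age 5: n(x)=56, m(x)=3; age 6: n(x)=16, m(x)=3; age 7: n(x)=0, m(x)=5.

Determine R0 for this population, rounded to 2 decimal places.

6.90

lx = nx/n0 = nx/800: 1, 0.66, 0.45, 0.26, 0.14, 0.07, 0.02, 0
lx·mx by age: 0, 1.98, 2.25, 1.56, 0.84, 0.21, 0.06, 0
R0 = Σ lx·mx = 6.9 → 6.90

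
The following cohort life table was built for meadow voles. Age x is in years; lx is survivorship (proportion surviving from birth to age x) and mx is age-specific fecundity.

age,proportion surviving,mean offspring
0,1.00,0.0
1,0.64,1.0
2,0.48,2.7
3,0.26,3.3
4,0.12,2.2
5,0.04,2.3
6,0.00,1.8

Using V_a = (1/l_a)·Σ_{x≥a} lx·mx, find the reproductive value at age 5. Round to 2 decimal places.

lx·mx for x ≥ 5: 0.092, 0 → sum = 0.092
V_5 = 0.092 / l_5 = 0.092 / 0.04 = 2.3 → 2.30

2.30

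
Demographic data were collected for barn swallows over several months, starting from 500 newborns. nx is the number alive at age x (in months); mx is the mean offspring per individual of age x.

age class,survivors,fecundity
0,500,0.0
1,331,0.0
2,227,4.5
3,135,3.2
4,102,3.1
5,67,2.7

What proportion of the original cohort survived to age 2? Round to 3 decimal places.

l_2 = n_2/n_0 = 227/500 = 0.454 → 0.454

0.454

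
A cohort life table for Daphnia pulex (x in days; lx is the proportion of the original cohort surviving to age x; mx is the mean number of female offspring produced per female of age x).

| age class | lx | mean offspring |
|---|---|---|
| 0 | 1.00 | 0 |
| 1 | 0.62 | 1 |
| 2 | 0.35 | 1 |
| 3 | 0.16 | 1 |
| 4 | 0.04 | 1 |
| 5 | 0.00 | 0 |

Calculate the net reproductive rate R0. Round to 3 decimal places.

1.170

lx·mx by age: 0, 0.62, 0.35, 0.16, 0.04, 0
R0 = Σ lx·mx = 1.17 → 1.170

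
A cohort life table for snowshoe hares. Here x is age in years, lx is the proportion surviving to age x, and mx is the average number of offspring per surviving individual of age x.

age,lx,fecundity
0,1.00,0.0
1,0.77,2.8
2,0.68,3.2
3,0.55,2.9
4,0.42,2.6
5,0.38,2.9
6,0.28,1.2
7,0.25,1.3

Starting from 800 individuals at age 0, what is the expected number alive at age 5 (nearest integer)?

Expected survivors = N0 · l_5 = 800 × 0.38 = 304 → 304

304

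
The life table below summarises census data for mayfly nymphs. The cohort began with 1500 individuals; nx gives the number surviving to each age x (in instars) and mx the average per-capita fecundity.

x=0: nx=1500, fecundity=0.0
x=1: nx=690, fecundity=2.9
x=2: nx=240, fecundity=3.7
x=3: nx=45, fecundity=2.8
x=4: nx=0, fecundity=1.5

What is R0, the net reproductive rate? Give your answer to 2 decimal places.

lx = nx/n0 = nx/1500: 1, 0.46, 0.16, 0.03, 0
lx·mx by age: 0, 1.334, 0.592, 0.084, 0
R0 = Σ lx·mx = 2.01 → 2.01

2.01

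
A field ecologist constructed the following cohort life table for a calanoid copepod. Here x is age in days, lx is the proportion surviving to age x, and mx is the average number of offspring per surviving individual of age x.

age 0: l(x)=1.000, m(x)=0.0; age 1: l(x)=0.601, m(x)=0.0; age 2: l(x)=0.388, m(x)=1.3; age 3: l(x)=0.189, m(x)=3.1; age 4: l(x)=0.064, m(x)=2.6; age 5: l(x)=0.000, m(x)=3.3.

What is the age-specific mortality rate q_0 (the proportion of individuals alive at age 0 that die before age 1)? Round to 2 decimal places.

q_0 = (l_0 − l_1) / l_0 = (1 − 0.601) / 1
     = 0.399 / 1 = 0.399 → 0.40

0.40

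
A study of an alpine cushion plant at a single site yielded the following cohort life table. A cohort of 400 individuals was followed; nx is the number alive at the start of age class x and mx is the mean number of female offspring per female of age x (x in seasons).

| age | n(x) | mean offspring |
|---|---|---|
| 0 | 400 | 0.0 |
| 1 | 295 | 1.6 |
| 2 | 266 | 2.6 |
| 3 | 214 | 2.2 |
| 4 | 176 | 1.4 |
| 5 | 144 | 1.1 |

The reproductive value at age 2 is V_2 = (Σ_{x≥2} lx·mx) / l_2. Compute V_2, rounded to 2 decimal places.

5.89

lx = nx/n0 = nx/400: 1, 0.7375, 0.665, 0.535, 0.44, 0.36
lx·mx for x ≥ 2: 1.729, 1.177, 0.616, 0.396 → sum = 3.918
V_2 = 3.918 / l_2 = 3.918 / 0.665 = 5.891729… → 5.89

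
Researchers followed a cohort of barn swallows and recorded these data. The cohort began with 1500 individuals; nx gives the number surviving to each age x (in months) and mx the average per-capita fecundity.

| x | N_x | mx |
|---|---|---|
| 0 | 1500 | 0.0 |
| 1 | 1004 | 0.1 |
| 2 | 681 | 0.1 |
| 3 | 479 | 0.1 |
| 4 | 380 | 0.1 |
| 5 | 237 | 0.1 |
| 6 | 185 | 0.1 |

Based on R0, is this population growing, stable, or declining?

lx = nx/n0 = nx/1500: 1, 0.66933…, 0.454, 0.31933…, 0.25333…, 0.158, 0.12333…
R0 = Σ lx·mx = 0 + 0.066933… + 0.0454 + 0.031933… + 0.025333… + 0.0158 + 0.012333… = 0.197733…
R0 < 1, so the population is declining.

declining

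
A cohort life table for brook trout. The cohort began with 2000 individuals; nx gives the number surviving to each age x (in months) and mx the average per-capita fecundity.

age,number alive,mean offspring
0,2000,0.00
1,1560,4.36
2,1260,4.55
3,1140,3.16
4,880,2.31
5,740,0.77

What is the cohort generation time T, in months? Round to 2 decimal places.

lx = nx/n0 = nx/2000: 1, 0.78, 0.63, 0.57, 0.44, 0.37
lx·mx: 0, 3.4008, 2.8665, 1.8012, 1.0164, 0.2849 → R0 = 9.3698
x·lx·mx: 0, 3.4008, 5.733, 5.4036, 4.0656, 1.4245 → Σ = 20.0275
T = 20.0275 / 9.3698 = 2.137452… → 2.14

2.14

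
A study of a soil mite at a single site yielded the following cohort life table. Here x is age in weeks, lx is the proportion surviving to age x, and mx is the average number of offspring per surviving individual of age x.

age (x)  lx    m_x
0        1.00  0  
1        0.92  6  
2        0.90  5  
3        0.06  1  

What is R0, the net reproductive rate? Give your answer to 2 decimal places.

10.08

lx·mx by age: 0, 5.52, 4.5, 0.06
R0 = Σ lx·mx = 10.08 → 10.08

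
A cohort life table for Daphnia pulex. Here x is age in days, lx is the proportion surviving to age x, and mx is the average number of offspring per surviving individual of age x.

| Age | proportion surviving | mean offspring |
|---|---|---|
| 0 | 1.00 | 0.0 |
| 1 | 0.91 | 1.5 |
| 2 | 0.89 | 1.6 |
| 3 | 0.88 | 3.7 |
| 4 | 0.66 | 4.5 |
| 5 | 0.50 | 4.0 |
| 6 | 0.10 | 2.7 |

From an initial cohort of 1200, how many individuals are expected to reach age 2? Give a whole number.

1068

Expected survivors = N0 · l_2 = 1200 × 0.89 = 1068 → 1068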